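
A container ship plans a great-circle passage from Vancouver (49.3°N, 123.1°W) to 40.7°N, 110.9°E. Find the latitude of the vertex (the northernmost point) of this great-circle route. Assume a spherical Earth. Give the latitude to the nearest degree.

≈ 66°N

The great circle lies in the plane with unit normal n̂ = (p₁ × p₂)/|p₁ × p₂|.
Here n̂_z ≈ -0.409; the vertex latitude is φ_max = arccos|n̂_z| ≈ 65.9°.
Check via Clairaut: cos φ_max = |cos φ₁| · sin C = cos(49.3°)·sin(38.8°) ≈ 0.409, again giving ≈ 65.9°.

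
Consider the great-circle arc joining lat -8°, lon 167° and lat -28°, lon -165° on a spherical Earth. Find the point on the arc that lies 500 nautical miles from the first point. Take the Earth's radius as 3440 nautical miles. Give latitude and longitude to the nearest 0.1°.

The haversine formula gives a central angle δ ≈ 0.578 rad (33.1°) between the endpoints. The total great-circle distance is δ·R ≈ 0.578 × 3440 ≈ 1990 nmi, so the target fraction is f = 500/1990 ≈ 0.251.
Interpolate at f ≈ 0.251 with slerp weights a = sin((1−f)δ)/sin δ ≈ 0.768, b = sin(fδ)/sin δ ≈ 0.265.
p = a·p₁ + b·p₂ ≈ (-0.967, 0.110, -0.231); φ = arcsin(p_z) ≈ -13.37°, λ = atan2(p_y, p_x) ≈ 173.48°.

≈ lat -13.4°, lon 173.5°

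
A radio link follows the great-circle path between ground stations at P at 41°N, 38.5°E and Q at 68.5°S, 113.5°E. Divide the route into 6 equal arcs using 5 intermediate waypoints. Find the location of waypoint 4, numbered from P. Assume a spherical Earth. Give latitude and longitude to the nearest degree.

The haversine formula gives a central angle δ ≈ 2.140 rad (122.6°) between the endpoints.
Interpolate at f = 4/6 with slerp weights a = sin((1−f)δ)/sin δ ≈ 0.777, b = sin(fδ)/sin δ ≈ 1.175.
p = a·p₁ + b·p₂ ≈ (0.287, 0.760, -0.583); φ = arcsin(p_z) ≈ -35.69°, λ = atan2(p_y, p_x) ≈ 69.30°.

≈ 36°S, 69°E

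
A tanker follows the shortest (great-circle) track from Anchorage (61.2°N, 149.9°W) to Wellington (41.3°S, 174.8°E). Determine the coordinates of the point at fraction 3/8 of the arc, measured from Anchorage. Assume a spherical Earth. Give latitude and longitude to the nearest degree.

The haversine formula gives a central angle δ ≈ 1.858 rad (106.4°) between the endpoints.
Interpolate at f = 3/8 with slerp weights a = sin((1−f)δ)/sin δ ≈ 0.956, b = sin(fδ)/sin δ ≈ 0.669.
p = a·p₁ + b·p₂ ≈ (-0.899, -0.185, 0.396); φ = arcsin(p_z) ≈ 23.36°, λ = atan2(p_y, p_x) ≈ -168.34°.

≈ (23°N, 168°W)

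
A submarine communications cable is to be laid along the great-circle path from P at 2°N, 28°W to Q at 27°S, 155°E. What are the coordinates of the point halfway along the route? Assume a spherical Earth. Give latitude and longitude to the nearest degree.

≈ 74°S, 51°W

The haversine formula gives a central angle δ ≈ 2.702 rad (154.8°) between the endpoints.
Interpolate at f = 1/2 with slerp weights a = sin((1−f)δ)/sin δ ≈ 2.295, b = sin(fδ)/sin δ ≈ 2.295.
p = a·p₁ + b·p₂ ≈ (0.172, -0.213, -0.962); φ = arcsin(p_z) ≈ -74.13°, λ = atan2(p_y, p_x) ≈ -51.05°.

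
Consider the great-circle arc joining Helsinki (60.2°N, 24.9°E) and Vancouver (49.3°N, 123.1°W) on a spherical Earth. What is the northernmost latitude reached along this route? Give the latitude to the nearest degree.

The great circle lies in the plane with unit normal n̂ = (p₁ × p₂)/|p₁ × p₂|.
Here n̂_z ≈ -0.186; the vertex latitude is φ_max = arccos|n̂_z| ≈ 79.3°.
Check via Clairaut: cos φ_max = |cos φ₁| · sin C = cos(60.2°)·sin(22.0°) ≈ 0.186, again giving ≈ 79.3°.

≈ 79°N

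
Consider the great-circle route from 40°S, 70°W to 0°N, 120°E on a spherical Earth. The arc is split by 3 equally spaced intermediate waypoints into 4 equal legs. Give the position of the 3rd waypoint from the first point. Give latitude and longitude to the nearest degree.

Convert each endpoint to a unit vector on the sphere (x = cos φ cos λ, y = cos φ sin λ, z = sin φ).
The central angle between the endpoints is δ = arccos(p₁·p₂) ≈ 2.426 rad (139.0°).
Interpolate at f = 3/4 with slerp weights a = sin((1−f)δ)/sin δ ≈ 0.868, b = sin(fδ)/sin δ ≈ 1.477.
p = a·p₁ + b·p₂ ≈ (-0.511, 0.654, -0.558); φ = arcsin(p_z) ≈ -33.92°, λ = atan2(p_y, p_x) ≈ 128.00°.

≈ 34°S, 128°E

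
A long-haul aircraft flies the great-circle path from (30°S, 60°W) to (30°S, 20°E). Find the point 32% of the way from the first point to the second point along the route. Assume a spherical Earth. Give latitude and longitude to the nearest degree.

≈ (36°S, 35°W)

Write both endpoints as unit vectors p₁, p₂ with components (cos φ cos λ, cos φ sin λ, sin φ).
The central angle between the endpoints is δ = arccos(p₁·p₂) ≈ 1.181 rad (67.7°).
Interpolate at f = 0.32 with slerp weights a = sin((1−f)δ)/sin δ ≈ 0.778, b = sin(fδ)/sin δ ≈ 0.399.
p = a·p₁ + b·p₂ ≈ (0.661, -0.465, -0.588); φ = arcsin(p_z) ≈ -36.04°, λ = atan2(p_y, p_x) ≈ -35.12°.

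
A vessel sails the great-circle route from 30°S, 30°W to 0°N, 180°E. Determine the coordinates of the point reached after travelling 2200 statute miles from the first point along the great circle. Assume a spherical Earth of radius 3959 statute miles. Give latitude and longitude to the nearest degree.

Write both endpoints as unit vectors p₁, p₂ with components (cos φ cos λ, cos φ sin λ, sin φ).
The central angle between the endpoints is δ = arccos(p₁·p₂) ≈ 2.419 rad (138.6°). The total great-circle distance is δ·R ≈ 2.419 × 3959 ≈ 9576 mi, so the target fraction is f = 2200/9576 ≈ 0.230.
Interpolate at f ≈ 0.230 with slerp weights a = sin((1−f)δ)/sin δ ≈ 1.448, b = sin(fδ)/sin δ ≈ 0.798.
p = a·p₁ + b·p₂ ≈ (0.288, -0.627, -0.724); φ = arcsin(p_z) ≈ -46.37°, λ = atan2(p_y, p_x) ≈ -65.31°.

≈ 46°S, 65°W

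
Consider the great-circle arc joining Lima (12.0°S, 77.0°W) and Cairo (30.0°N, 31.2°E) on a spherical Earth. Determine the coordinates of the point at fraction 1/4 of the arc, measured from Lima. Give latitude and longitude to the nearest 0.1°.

≈ 1.7°N, 52.5°W

From cos δ = sin φ₁ sin φ₂ + cos φ₁ cos φ₂ cos Δλ, the central angle is δ ≈ 1.948 rad (111.6°).
Interpolate at f = 1/4 with slerp weights a = sin((1−f)δ)/sin δ ≈ 1.069, b = sin(fδ)/sin δ ≈ 0.503.
p = a·p₁ + b·p₂ ≈ (0.608, -0.793, 0.029); φ = arcsin(p_z) ≈ 1.69°, λ = atan2(p_y, p_x) ≈ -52.52°.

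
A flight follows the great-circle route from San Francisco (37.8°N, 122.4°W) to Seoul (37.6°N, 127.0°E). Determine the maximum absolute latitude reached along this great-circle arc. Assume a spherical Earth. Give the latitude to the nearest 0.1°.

≈ 53.6°N

The great circle lies in the plane with unit normal n̂ = (p₁ × p₂)/|p₁ × p₂|.
Here n̂_z ≈ -0.593; the vertex latitude is φ_max = arccos|n̂_z| ≈ 53.6°.
Check via Clairaut: cos φ_max = |cos φ₁| · sin C = cos(37.8°)·sin(48.6°) ≈ 0.593, again giving ≈ 53.6°.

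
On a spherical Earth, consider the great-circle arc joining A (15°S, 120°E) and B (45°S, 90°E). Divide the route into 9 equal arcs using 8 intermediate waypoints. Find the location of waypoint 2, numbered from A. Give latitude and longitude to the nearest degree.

Convert each endpoint to a unit vector on the sphere (x = cos φ cos λ, y = cos φ sin λ, z = sin φ).
The central angle between the endpoints is δ = arccos(p₁·p₂) ≈ 0.685 rad (39.2°).
Interpolate at f = 2/9 with slerp weights a = sin((1−f)δ)/sin δ ≈ 0.803, b = sin(fδ)/sin δ ≈ 0.240.
p = a·p₁ + b·p₂ ≈ (-0.388, 0.841, -0.377); φ = arcsin(p_z) ≈ -22.16°, λ = atan2(p_y, p_x) ≈ 114.75°.

≈ (22°S, 115°E)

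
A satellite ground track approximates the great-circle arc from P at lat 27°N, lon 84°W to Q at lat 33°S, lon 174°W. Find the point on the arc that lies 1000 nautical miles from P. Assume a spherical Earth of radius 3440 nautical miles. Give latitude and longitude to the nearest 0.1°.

≈ lat 17.9°N, lon 99.1°W

The haversine formula gives a central angle δ ≈ 1.821 rad (104.3°) between the endpoints. The total great-circle distance is δ·R ≈ 1.821 × 3440 ≈ 6263 nmi, so the target fraction is f = 1000/6263 ≈ 0.160.
Interpolate at f ≈ 0.160 with slerp weights a = sin((1−f)δ)/sin δ ≈ 1.031, b = sin(fδ)/sin δ ≈ 0.296.
p = a·p₁ + b·p₂ ≈ (-0.151, -0.940, 0.307); φ = arcsin(p_z) ≈ 17.88°, λ = atan2(p_y, p_x) ≈ -99.11°.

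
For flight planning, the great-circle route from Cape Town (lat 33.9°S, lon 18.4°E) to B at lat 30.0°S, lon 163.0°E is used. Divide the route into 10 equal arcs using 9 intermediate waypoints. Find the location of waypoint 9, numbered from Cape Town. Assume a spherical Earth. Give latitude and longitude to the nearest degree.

≈ lat 39°S, lon 156°E

Convert each endpoint to a unit vector on the sphere (x = cos φ cos λ, y = cos φ sin λ, z = sin φ).
The central angle between the endpoints is δ = arccos(p₁·p₂) ≈ 1.883 rad (107.9°).
Interpolate at f = 9/10 with slerp weights a = sin((1−f)δ)/sin δ ≈ 0.197, b = sin(fδ)/sin δ ≈ 1.043.
p = a·p₁ + b·p₂ ≈ (-0.709, 0.316, -0.631); φ = arcsin(p_z) ≈ -39.13°, λ = atan2(p_y, p_x) ≈ 156.00°.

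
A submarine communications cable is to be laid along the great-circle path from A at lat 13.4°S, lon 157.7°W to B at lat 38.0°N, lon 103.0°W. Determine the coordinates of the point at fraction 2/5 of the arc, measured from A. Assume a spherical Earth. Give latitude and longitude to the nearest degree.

≈ lat 8°N, lon 138°W

Write both endpoints as unit vectors p₁, p₂ with components (cos φ cos λ, cos φ sin λ, sin φ).
The central angle between the endpoints is δ = arccos(p₁·p₂) ≈ 1.266 rad (72.5°).
Interpolate at f = 2/5 with slerp weights a = sin((1−f)δ)/sin δ ≈ 0.722, b = sin(fδ)/sin δ ≈ 0.508.
p = a·p₁ + b·p₂ ≈ (-0.740, -0.657, 0.146); φ = arcsin(p_z) ≈ 8.38°, λ = atan2(p_y, p_x) ≈ -138.40°.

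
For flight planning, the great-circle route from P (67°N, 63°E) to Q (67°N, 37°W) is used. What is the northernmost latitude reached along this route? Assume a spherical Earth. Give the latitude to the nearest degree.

The great circle lies in the plane with unit normal n̂ = (p₁ × p₂)/|p₁ × p₂|.
Here n̂_z ≈ -0.263; the vertex latitude is φ_max = arccos|n̂_z| ≈ 74.7°.
Check via Clairaut: cos φ_max = |cos φ₁| · sin C = cos(67.0°)·sin(42.4°) ≈ 0.263, again giving ≈ 74.7°.

≈ 75°N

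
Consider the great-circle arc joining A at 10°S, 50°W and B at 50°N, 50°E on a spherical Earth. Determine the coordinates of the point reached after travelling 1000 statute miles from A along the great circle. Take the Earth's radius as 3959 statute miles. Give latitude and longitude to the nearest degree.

≈ 1°N, 41°W

Convert each endpoint to a unit vector on the sphere (x = cos φ cos λ, y = cos φ sin λ, z = sin φ).
The central angle between the endpoints is δ = arccos(p₁·p₂) ≈ 1.816 rad (104.1°). The total great-circle distance is δ·R ≈ 1.816 × 3959 ≈ 7190 mi, so the target fraction is f = 1000/7190 ≈ 0.139.
Interpolate at f ≈ 0.139 with slerp weights a = sin((1−f)δ)/sin δ ≈ 1.031, b = sin(fδ)/sin δ ≈ 0.258.
p = a·p₁ + b·p₂ ≈ (0.759, -0.651, 0.018); φ = arcsin(p_z) ≈ 1.05°, λ = atan2(p_y, p_x) ≈ -40.61°.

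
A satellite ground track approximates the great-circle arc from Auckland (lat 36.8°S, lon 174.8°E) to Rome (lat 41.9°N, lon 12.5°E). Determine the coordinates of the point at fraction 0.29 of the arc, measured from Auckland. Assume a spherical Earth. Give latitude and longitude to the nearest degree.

≈ lat 8°S, lon 132°E

From cos δ = sin φ₁ sin φ₂ + cos φ₁ cos φ₂ cos Δλ, the central angle is δ ≈ 2.887 rad (165.4°).
Interpolate at f = 0.29 with slerp weights a = sin((1−f)δ)/sin δ ≈ 3.527, b = sin(fδ)/sin δ ≈ 2.952.
p = a·p₁ + b·p₂ ≈ (-0.667, 0.732, -0.141); φ = arcsin(p_z) ≈ -8.10°, λ = atan2(p_y, p_x) ≈ 132.36°.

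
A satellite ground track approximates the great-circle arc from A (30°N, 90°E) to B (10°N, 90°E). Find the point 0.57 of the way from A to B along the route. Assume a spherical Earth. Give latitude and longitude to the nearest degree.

From cos δ = sin φ₁ sin φ₂ + cos φ₁ cos φ₂ cos Δλ, the central angle is δ ≈ 0.349 rad (20.0°).
Interpolate at f = 0.57 with slerp weights a = sin((1−f)δ)/sin δ ≈ 0.437, b = sin(fδ)/sin δ ≈ 0.578.
p = a·p₁ + b·p₂ ≈ (0.000, 0.948, 0.319); φ = arcsin(p_z) ≈ 18.60°, λ = atan2(p_y, p_x) ≈ 90.00°.

≈ (19°N, 90°E)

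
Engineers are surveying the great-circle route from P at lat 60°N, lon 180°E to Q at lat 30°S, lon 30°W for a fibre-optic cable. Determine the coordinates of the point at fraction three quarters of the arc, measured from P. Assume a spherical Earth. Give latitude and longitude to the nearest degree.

From cos δ = sin φ₁ sin φ₂ + cos φ₁ cos φ₂ cos Δλ, the central angle is δ ≈ 2.512 rad (143.9°).
Interpolate at f = 3/4 with slerp weights a = sin((1−f)δ)/sin δ ≈ 0.997, b = sin(fδ)/sin δ ≈ 1.615.
p = a·p₁ + b·p₂ ≈ (0.713, -0.699, 0.056); φ = arcsin(p_z) ≈ 3.21°, λ = atan2(p_y, p_x) ≈ -44.46°.

≈ lat 3°N, lon 44°W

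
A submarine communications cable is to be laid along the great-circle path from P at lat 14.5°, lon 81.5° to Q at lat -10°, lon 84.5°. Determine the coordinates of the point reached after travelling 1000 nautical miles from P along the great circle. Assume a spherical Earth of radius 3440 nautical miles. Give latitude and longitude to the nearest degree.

≈ lat -2°, lon 84°

Write both endpoints as unit vectors p₁, p₂ with components (cos φ cos λ, cos φ sin λ, sin φ).
The central angle between the endpoints is δ = arccos(p₁·p₂) ≈ 0.431 rad (24.7°). The total great-circle distance is δ·R ≈ 0.431 × 3440 ≈ 1482 nmi, so the target fraction is f = 1000/1482 ≈ 0.675.
Interpolate at f ≈ 0.675 with slerp weights a = sin((1−f)δ)/sin δ ≈ 0.334, b = sin(fδ)/sin δ ≈ 0.686.
p = a·p₁ + b·p₂ ≈ (0.113, 0.993, -0.035); φ = arcsin(p_z) ≈ -2.03°, λ = atan2(p_y, p_x) ≈ 83.53°.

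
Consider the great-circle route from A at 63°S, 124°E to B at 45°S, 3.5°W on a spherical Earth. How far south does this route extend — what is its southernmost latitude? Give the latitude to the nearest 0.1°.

The great circle lies in the plane with unit normal n̂ = (p₁ × p₂)/|p₁ × p₂|.
Here n̂_z ≈ -0.283; the vertex latitude is φ_max = arccos|n̂_z| ≈ 73.6°.
Check via Clairaut: cos φ_max = |cos φ₁| · sin C = cos(63.0°)·sin(141.5°) ≈ 0.283, again giving ≈ 73.6°.

≈ 73.6°S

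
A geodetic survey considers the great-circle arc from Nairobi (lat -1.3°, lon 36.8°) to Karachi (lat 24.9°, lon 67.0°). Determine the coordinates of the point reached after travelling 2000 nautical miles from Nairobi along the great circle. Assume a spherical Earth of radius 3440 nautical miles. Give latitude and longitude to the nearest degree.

≈ lat 21°, lon 62°

Convert each endpoint to a unit vector on the sphere (x = cos φ cos λ, y = cos φ sin λ, z = sin φ).
The central angle between the endpoints is δ = arccos(p₁·p₂) ≈ 0.685 rad (39.3°). The total great-circle distance is δ·R ≈ 0.685 × 3440 ≈ 2358 nmi, so the target fraction is f = 2000/2358 ≈ 0.848.
Interpolate at f ≈ 0.848 with slerp weights a = sin((1−f)δ)/sin δ ≈ 0.164, b = sin(fδ)/sin δ ≈ 0.868.
p = a·p₁ + b·p₂ ≈ (0.439, 0.823, 0.362); φ = arcsin(p_z) ≈ 21.20°, λ = atan2(p_y, p_x) ≈ 61.93°.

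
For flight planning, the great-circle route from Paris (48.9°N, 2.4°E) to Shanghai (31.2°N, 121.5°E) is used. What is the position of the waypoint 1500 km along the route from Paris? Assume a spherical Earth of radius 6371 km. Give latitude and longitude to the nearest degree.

≈ 56°N, 21°E

Write both endpoints as unit vectors p₁, p₂ with components (cos φ cos λ, cos φ sin λ, sin φ).
The central angle between the endpoints is δ = arccos(p₁·p₂) ≈ 1.454 rad (83.3°). The total great-circle distance is δ·R ≈ 1.454 × 6371 ≈ 9261 km, so the target fraction is f = 1500/9261 ≈ 0.162.
Interpolate at f ≈ 0.162 with slerp weights a = sin((1−f)δ)/sin δ ≈ 0.945, b = sin(fδ)/sin δ ≈ 0.235.
p = a·p₁ + b·p₂ ≈ (0.516, 0.197, 0.834); φ = arcsin(p_z) ≈ 56.49°, λ = atan2(p_y, p_x) ≈ 20.94°.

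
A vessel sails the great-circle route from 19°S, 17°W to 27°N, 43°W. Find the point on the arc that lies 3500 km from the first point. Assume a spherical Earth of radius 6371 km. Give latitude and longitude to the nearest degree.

≈ 9°N, 32°W

The haversine formula gives a central angle δ ≈ 0.915 rad (52.5°) between the endpoints. The total great-circle distance is δ·R ≈ 0.915 × 6371 ≈ 5833 km, so the target fraction is f = 3500/5833 ≈ 0.600.
Interpolate at f ≈ 0.600 with slerp weights a = sin((1−f)δ)/sin δ ≈ 0.452, b = sin(fδ)/sin δ ≈ 0.659.
p = a·p₁ + b·p₂ ≈ (0.837, -0.525, 0.152); φ = arcsin(p_z) ≈ 8.74°, λ = atan2(p_y, p_x) ≈ -32.08°.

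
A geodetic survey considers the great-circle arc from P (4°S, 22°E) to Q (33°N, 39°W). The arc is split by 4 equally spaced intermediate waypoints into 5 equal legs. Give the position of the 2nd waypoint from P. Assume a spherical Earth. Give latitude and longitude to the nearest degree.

≈ (13°N, 0°E)

The haversine formula gives a central angle δ ≈ 1.194 rad (68.4°) between the endpoints.
Interpolate at f = 2/5 with slerp weights a = sin((1−f)δ)/sin δ ≈ 0.706, b = sin(fδ)/sin δ ≈ 0.494.
p = a·p₁ + b·p₂ ≈ (0.975, 0.003, 0.220); φ = arcsin(p_z) ≈ 12.71°, λ = atan2(p_y, p_x) ≈ 0.18°.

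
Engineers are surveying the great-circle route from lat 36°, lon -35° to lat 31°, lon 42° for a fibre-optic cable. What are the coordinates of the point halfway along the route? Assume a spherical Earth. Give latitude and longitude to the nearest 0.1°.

Write both endpoints as unit vectors p₁, p₂ with components (cos φ cos λ, cos φ sin λ, sin φ).
The central angle between the endpoints is δ = arccos(p₁·p₂) ≈ 1.094 rad (62.7°).
Interpolate at f = 1/2 with slerp weights a = sin((1−f)δ)/sin δ ≈ 0.585, b = sin(fδ)/sin δ ≈ 0.585.
p = a·p₁ + b·p₂ ≈ (0.761, 0.064, 0.646); φ = arcsin(p_z) ≈ 40.22°, λ = atan2(p_y, p_x) ≈ 4.82°.

≈ lat 40.2°, lon 4.8°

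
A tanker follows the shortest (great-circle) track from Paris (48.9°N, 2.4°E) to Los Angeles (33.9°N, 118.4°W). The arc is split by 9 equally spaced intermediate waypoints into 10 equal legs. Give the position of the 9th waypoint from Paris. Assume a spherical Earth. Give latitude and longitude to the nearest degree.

Write both endpoints as unit vectors p₁, p₂ with components (cos φ cos λ, cos φ sin λ, sin φ).
The central angle between the endpoints is δ = arccos(p₁·p₂) ≈ 1.429 rad (81.9°).
Interpolate at f = 9/10 with slerp weights a = sin((1−f)δ)/sin δ ≈ 0.144, b = sin(fδ)/sin δ ≈ 0.970.
p = a·p₁ + b·p₂ ≈ (-0.288, -0.704, 0.649); φ = arcsin(p_z) ≈ 40.48°, λ = atan2(p_y, p_x) ≈ -112.27°.

≈ 40°N, 112°W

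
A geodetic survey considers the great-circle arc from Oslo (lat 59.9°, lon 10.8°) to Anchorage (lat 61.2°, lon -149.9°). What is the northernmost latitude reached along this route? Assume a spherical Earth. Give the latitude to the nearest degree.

≈ 85°

The great circle lies in the plane with unit normal n̂ = (p₁ × p₂)/|p₁ × p₂|.
Here n̂_z ≈ -0.094; the vertex latitude is φ_max = arccos|n̂_z| ≈ 84.6°.
Check via Clairaut: cos φ_max = |cos φ₁| · sin C = cos(59.9°)·sin(10.8°) ≈ 0.094, again giving ≈ 84.6°.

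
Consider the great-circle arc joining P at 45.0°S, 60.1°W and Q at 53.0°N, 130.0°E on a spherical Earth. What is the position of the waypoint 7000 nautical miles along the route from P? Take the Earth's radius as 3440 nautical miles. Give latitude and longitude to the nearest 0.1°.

≈ 56.0°N, 129.6°W

The haversine formula gives a central angle δ ≈ 2.961 rad (169.6°) between the endpoints. The total great-circle distance is δ·R ≈ 2.961 × 3440 ≈ 10185 nmi, so the target fraction is f = 7000/10185 ≈ 0.687.
Interpolate at f ≈ 0.687 with slerp weights a = sin((1−f)δ)/sin δ ≈ 4.440, b = sin(fδ)/sin δ ≈ 4.969.
p = a·p₁ + b·p₂ ≈ (-0.357, -0.431, 0.829); φ = arcsin(p_z) ≈ 55.96°, λ = atan2(p_y, p_x) ≈ -129.64°.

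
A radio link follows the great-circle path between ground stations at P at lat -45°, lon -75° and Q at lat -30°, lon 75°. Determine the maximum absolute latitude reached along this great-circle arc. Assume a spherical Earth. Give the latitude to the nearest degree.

The great circle lies in the plane with unit normal n̂ = (p₁ × p₂)/|p₁ × p₂|.
Here n̂_z ≈ +0.311; the vertex latitude is φ_max = arccos|n̂_z| ≈ 71.9°.

≈ -72°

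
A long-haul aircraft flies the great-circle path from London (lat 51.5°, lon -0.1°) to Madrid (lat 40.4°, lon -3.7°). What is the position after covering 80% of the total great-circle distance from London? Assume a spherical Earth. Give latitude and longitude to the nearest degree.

≈ lat 43°, lon -3°

The haversine formula gives a central angle δ ≈ 0.199 rad (11.4°) between the endpoints.
Interpolate at f = 0.80 with slerp weights a = sin((1−f)δ)/sin δ ≈ 0.201, b = sin(fδ)/sin δ ≈ 0.802.
p = a·p₁ + b·p₂ ≈ (0.735, -0.040, 0.677); φ = arcsin(p_z) ≈ 42.63°, λ = atan2(p_y, p_x) ≈ -3.09°.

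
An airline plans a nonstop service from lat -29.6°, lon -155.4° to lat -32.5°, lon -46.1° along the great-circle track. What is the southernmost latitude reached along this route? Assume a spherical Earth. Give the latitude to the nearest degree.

The great circle lies in the plane with unit normal n̂ = (p₁ × p₂)/|p₁ × p₂|.
Here n̂_z ≈ +0.692; the vertex latitude is φ_max = arccos|n̂_z| ≈ 46.2°.

≈ -46°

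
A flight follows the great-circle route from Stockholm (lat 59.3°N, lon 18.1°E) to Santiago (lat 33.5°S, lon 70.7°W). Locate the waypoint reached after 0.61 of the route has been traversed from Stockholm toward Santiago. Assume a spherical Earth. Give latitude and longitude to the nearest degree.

Convert each endpoint to a unit vector on the sphere (x = cos φ cos λ, y = cos φ sin λ, z = sin φ).
The central angle between the endpoints is δ = arccos(p₁·p₂) ≈ 2.055 rad (117.8°).
Interpolate at f = 0.61 with slerp weights a = sin((1−f)δ)/sin δ ≈ 0.812, b = sin(fδ)/sin δ ≈ 1.074.
p = a·p₁ + b·p₂ ≈ (0.690, -0.716, 0.105); φ = arcsin(p_z) ≈ 6.05°, λ = atan2(p_y, p_x) ≈ -46.07°.

≈ lat 6°N, lon 46°W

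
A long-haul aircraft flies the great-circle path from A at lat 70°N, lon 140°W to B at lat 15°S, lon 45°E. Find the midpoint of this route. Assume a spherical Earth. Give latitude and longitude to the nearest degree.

≈ lat 47°N, lon 48°E

Write both endpoints as unit vectors p₁, p₂ with components (cos φ cos λ, cos φ sin λ, sin φ).
The central angle between the endpoints is δ = arccos(p₁·p₂) ≈ 2.180 rad (124.9°).
Interpolate at f = 1/2 with slerp weights a = sin((1−f)δ)/sin δ ≈ 1.081, b = sin(fδ)/sin δ ≈ 1.081.
p = a·p₁ + b·p₂ ≈ (0.455, 0.501, 0.736); φ = arcsin(p_z) ≈ 47.41°, λ = atan2(p_y, p_x) ≈ 47.73°.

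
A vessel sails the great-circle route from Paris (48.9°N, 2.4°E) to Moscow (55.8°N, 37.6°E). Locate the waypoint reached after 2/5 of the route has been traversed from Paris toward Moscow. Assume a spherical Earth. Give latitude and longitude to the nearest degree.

≈ 53°N, 15°E

Write both endpoints as unit vectors p₁, p₂ with components (cos φ cos λ, cos φ sin λ, sin φ).
The central angle between the endpoints is δ = arccos(p₁·p₂) ≈ 0.389 rad (22.3°).
Interpolate at f = 2/5 with slerp weights a = sin((1−f)δ)/sin δ ≈ 0.610, b = sin(fδ)/sin δ ≈ 0.409.
p = a·p₁ + b·p₂ ≈ (0.583, 0.157, 0.798); φ = arcsin(p_z) ≈ 52.89°, λ = atan2(p_y, p_x) ≈ 15.08°.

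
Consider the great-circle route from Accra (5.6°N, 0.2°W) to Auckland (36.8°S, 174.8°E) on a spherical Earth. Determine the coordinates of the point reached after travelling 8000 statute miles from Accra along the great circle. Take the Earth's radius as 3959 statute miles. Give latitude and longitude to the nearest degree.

Write both endpoints as unit vectors p₁, p₂ with components (cos φ cos λ, cos φ sin λ, sin φ).
The central angle between the endpoints is δ = arccos(p₁·p₂) ≈ 2.591 rad (148.5°). The total great-circle distance is δ·R ≈ 2.591 × 3959 ≈ 10259 mi, so the target fraction is f = 8000/10259 ≈ 0.780.
Interpolate at f ≈ 0.780 with slerp weights a = sin((1−f)δ)/sin δ ≈ 1.033, b = sin(fδ)/sin δ ≈ 1.722.
p = a·p₁ + b·p₂ ≈ (-0.345, 0.121, -0.931); φ = arcsin(p_z) ≈ -68.53°, λ = atan2(p_y, p_x) ≈ 160.63°.

≈ 69°S, 161°E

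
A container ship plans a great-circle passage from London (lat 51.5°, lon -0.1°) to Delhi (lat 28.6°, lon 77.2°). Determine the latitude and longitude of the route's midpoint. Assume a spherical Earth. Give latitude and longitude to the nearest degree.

≈ lat 47°, lon 46°

Convert each endpoint to a unit vector on the sphere (x = cos φ cos λ, y = cos φ sin λ, z = sin φ).
The central angle between the endpoints is δ = arccos(p₁·p₂) ≈ 1.053 rad (60.3°).
Interpolate at f = 1/2 with slerp weights a = sin((1−f)δ)/sin δ ≈ 0.578, b = sin(fδ)/sin δ ≈ 0.578.
p = a·p₁ + b·p₂ ≈ (0.473, 0.495, 0.729); φ = arcsin(p_z) ≈ 46.84°, λ = atan2(p_y, p_x) ≈ 46.30°.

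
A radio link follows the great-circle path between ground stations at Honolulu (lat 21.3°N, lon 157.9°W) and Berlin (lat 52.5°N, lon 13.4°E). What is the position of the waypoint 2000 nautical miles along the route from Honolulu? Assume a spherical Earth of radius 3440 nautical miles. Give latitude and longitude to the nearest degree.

≈ lat 54°N, lon 153°W

Write both endpoints as unit vectors p₁, p₂ with components (cos φ cos λ, cos φ sin λ, sin φ).
The central angle between the endpoints is δ = arccos(p₁·p₂) ≈ 1.847 rad (105.8°). The total great-circle distance is δ·R ≈ 1.847 × 3440 ≈ 6353 nmi, so the target fraction is f = 2000/6353 ≈ 0.315.
Interpolate at f ≈ 0.315 with slerp weights a = sin((1−f)δ)/sin δ ≈ 0.991, b = sin(fδ)/sin δ ≈ 0.571.
p = a·p₁ + b·p₂ ≈ (-0.518, -0.267, 0.813); φ = arcsin(p_z) ≈ 54.38°, λ = atan2(p_y, p_x) ≈ -152.72°.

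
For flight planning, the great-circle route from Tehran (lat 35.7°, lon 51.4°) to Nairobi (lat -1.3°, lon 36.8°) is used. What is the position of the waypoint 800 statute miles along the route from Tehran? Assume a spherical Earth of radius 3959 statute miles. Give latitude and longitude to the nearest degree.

≈ lat 25°, lon 46°

Convert each endpoint to a unit vector on the sphere (x = cos φ cos λ, y = cos φ sin λ, z = sin φ).
The central angle between the endpoints is δ = arccos(p₁·p₂) ≈ 0.688 rad (39.4°). The total great-circle distance is δ·R ≈ 0.688 × 3959 ≈ 2724 mi, so the target fraction is f = 800/2724 ≈ 0.294.
Interpolate at f ≈ 0.294 with slerp weights a = sin((1−f)δ)/sin δ ≈ 0.736, b = sin(fδ)/sin δ ≈ 0.316.
p = a·p₁ + b·p₂ ≈ (0.626, 0.656, 0.422); φ = arcsin(p_z) ≈ 24.96°, λ = atan2(p_y, p_x) ≈ 46.36°.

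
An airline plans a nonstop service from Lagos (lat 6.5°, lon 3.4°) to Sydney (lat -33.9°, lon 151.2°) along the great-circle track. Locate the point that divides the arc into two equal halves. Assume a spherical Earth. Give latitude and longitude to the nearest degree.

Convert each endpoint to a unit vector on the sphere (x = cos φ cos λ, y = cos φ sin λ, z = sin φ).
The central angle between the endpoints is δ = arccos(p₁·p₂) ≈ 2.436 rad (139.6°).
Interpolate at f = 1/2 with slerp weights a = sin((1−f)δ)/sin δ ≈ 1.446, b = sin(fδ)/sin δ ≈ 1.446.
p = a·p₁ + b·p₂ ≈ (0.383, 0.664, -0.643); φ = arcsin(p_z) ≈ -40.01°, λ = atan2(p_y, p_x) ≈ 60.04°.

≈ lat -40°, lon 60°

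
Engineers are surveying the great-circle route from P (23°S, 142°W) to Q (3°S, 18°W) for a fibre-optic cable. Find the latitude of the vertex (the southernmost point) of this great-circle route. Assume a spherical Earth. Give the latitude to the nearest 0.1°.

The great circle lies in the plane with unit normal n̂ = (p₁ × p₂)/|p₁ × p₂|.
Here n̂_z ≈ +0.876; the vertex latitude is φ_max = arccos|n̂_z| ≈ 28.8°.

≈ 28.8°S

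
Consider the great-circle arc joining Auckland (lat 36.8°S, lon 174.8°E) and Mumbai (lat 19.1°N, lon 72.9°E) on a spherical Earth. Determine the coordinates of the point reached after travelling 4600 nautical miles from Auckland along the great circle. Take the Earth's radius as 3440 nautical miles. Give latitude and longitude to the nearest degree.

Write both endpoints as unit vectors p₁, p₂ with components (cos φ cos λ, cos φ sin λ, sin φ).
The central angle between the endpoints is δ = arccos(p₁·p₂) ≈ 1.931 rad (110.6°). The total great-circle distance is δ·R ≈ 1.931 × 3440 ≈ 6641 nmi, so the target fraction is f = 4600/6641 ≈ 0.693.
Interpolate at f ≈ 0.693 with slerp weights a = sin((1−f)δ)/sin δ ≈ 0.597, b = sin(fδ)/sin δ ≈ 1.039.
p = a·p₁ + b·p₂ ≈ (-0.188, 0.982, -0.018); φ = arcsin(p_z) ≈ -1.02°, λ = atan2(p_y, p_x) ≈ 100.81°.

≈ lat 1°S, lon 101°E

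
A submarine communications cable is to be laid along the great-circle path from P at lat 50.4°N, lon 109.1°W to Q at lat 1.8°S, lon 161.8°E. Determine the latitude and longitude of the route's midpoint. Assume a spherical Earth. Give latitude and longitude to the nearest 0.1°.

Write both endpoints as unit vectors p₁, p₂ with components (cos φ cos λ, cos φ sin λ, sin φ).
The central angle between the endpoints is δ = arccos(p₁·p₂) ≈ 1.585 rad (90.8°).
Interpolate at f = 1/2 with slerp weights a = sin((1−f)δ)/sin δ ≈ 0.712, b = sin(fδ)/sin δ ≈ 0.712.
p = a·p₁ + b·p₂ ≈ (-0.825, -0.207, 0.526); φ = arcsin(p_z) ≈ 31.76°, λ = atan2(p_y, p_x) ≈ -165.93°.

≈ lat 31.8°N, lon 165.9°W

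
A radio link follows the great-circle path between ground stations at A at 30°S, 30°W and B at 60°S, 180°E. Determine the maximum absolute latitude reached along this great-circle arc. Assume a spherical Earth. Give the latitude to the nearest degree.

≈ 77°S

The great circle lies in the plane with unit normal n̂ = (p₁ × p₂)/|p₁ × p₂|.
Here n̂_z ≈ -0.217; the vertex latitude is φ_max = arccos|n̂_z| ≈ 77.5°.
Check via Clairaut: cos φ_max = |cos φ₁| · sin C = cos(30.0°)·sin(165.5°) ≈ 0.217, again giving ≈ 77.5°.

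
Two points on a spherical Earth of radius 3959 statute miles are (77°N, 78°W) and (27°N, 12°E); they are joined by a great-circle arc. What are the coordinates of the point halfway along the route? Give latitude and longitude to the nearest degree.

≈ (57°N, 2°W)

Convert each endpoint to a unit vector on the sphere (x = cos φ cos λ, y = cos φ sin λ, z = sin φ).
The central angle between the endpoints is δ = arccos(p₁·p₂) ≈ 1.113 rad (63.7°).
Interpolate at f = 1/2 with slerp weights a = sin((1−f)δ)/sin δ ≈ 0.589, b = sin(fδ)/sin δ ≈ 0.589.
p = a·p₁ + b·p₂ ≈ (0.541, -0.020, 0.841); φ = arcsin(p_z) ≈ 57.24°, λ = atan2(p_y, p_x) ≈ -2.17°.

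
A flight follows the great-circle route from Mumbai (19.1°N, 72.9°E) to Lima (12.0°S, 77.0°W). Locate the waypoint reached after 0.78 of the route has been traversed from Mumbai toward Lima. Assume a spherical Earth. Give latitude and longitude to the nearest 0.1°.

Convert each endpoint to a unit vector on the sphere (x = cos φ cos λ, y = cos φ sin λ, z = sin φ).
The central angle between the endpoints is δ = arccos(p₁·p₂) ≈ 2.621 rad (150.2°).
Interpolate at f = 0.78 with slerp weights a = sin((1−f)δ)/sin δ ≈ 1.097, b = sin(fδ)/sin δ ≈ 1.790.
p = a·p₁ + b·p₂ ≈ (0.699, -0.715, -0.013); φ = arcsin(p_z) ≈ -0.76°, λ = atan2(p_y, p_x) ≈ -45.68°.

≈ 0.8°S, 45.7°W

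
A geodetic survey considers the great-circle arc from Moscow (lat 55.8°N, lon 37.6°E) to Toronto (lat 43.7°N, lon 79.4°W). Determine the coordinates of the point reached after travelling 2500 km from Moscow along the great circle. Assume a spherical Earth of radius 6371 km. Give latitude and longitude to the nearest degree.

Write both endpoints as unit vectors p₁, p₂ with components (cos φ cos λ, cos φ sin λ, sin φ).
The central angle between the endpoints is δ = arccos(p₁·p₂) ≈ 1.173 rad (67.2°). The total great-circle distance is δ·R ≈ 1.173 × 6371 ≈ 7476 km, so the target fraction is f = 2500/7476 ≈ 0.334.
Interpolate at f ≈ 0.334 with slerp weights a = sin((1−f)δ)/sin δ ≈ 0.764, b = sin(fδ)/sin δ ≈ 0.415.
p = a·p₁ + b·p₂ ≈ (0.395, -0.033, 0.918); φ = arcsin(p_z) ≈ 66.64°, λ = atan2(p_y, p_x) ≈ -4.75°.

≈ lat 67°N, lon 5°W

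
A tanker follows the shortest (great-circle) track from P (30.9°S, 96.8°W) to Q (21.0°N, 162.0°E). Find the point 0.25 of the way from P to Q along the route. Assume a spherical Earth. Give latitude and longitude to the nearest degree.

≈ (21°S, 126°W)

Write both endpoints as unit vectors p₁, p₂ with components (cos φ cos λ, cos φ sin λ, sin φ).
The central angle between the endpoints is δ = arccos(p₁·p₂) ≈ 1.917 rad (109.9°).
Interpolate at f = 0.25 with slerp weights a = sin((1−f)δ)/sin δ ≈ 1.054, b = sin(fδ)/sin δ ≈ 0.490.
p = a·p₁ + b·p₂ ≈ (-0.542, -0.756, -0.365); φ = arcsin(p_z) ≈ -21.44°, λ = atan2(p_y, p_x) ≈ -125.64°.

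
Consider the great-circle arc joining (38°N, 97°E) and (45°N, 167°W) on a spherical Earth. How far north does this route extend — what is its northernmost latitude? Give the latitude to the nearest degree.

≈ 53°N

The great circle lies in the plane with unit normal n̂ = (p₁ × p₂)/|p₁ × p₂|.
Here n̂_z ≈ +0.598; the vertex latitude is φ_max = arccos|n̂_z| ≈ 53.2°.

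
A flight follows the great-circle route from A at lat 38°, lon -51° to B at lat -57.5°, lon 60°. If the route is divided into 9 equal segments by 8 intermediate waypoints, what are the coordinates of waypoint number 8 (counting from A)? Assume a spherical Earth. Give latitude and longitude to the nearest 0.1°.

≈ lat -53.0°, lon 35.3°

The haversine formula gives a central angle δ ≈ 2.306 rad (132.1°) between the endpoints.
Interpolate at f = 8/9 with slerp weights a = sin((1−f)δ)/sin δ ≈ 0.342, b = sin(fδ)/sin δ ≈ 1.197.
p = a·p₁ + b·p₂ ≈ (0.491, 0.348, -0.799); φ = arcsin(p_z) ≈ -53.02°, λ = atan2(p_y, p_x) ≈ 35.29°.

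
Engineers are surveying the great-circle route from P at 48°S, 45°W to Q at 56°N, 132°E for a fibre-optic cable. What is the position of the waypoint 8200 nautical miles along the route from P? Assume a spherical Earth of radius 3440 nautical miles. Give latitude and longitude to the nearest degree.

Convert each endpoint to a unit vector on the sphere (x = cos φ cos λ, y = cos φ sin λ, z = sin φ).
The central angle between the endpoints is δ = arccos(p₁·p₂) ≈ 2.998 rad (171.8°). The total great-circle distance is δ·R ≈ 2.998 × 3440 ≈ 10314 nmi, so the target fraction is f = 8200/10314 ≈ 0.795.
Interpolate at f ≈ 0.795 with slerp weights a = sin((1−f)δ)/sin δ ≈ 4.039, b = sin(fδ)/sin δ ≈ 4.814.
p = a·p₁ + b·p₂ ≈ (0.110, 0.090, 0.990); φ = arcsin(p_z) ≈ 81.86°, λ = atan2(p_y, p_x) ≈ 39.33°.

≈ 82°N, 39°E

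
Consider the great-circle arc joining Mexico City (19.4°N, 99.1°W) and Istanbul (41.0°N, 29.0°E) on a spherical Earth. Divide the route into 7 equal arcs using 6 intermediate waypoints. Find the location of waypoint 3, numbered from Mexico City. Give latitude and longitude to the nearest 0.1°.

≈ 49.4°N, 58.5°W

The haversine formula gives a central angle δ ≈ 1.794 rad (102.8°) between the endpoints.
Interpolate at f = 3/7 with slerp weights a = sin((1−f)δ)/sin δ ≈ 0.877, b = sin(fδ)/sin δ ≈ 0.713.
p = a·p₁ + b·p₂ ≈ (0.340, -0.555, 0.759); φ = arcsin(p_z) ≈ 49.37°, λ = atan2(p_y, p_x) ≈ -58.54°.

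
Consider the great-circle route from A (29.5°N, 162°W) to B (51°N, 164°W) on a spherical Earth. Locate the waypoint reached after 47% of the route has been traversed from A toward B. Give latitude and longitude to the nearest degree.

≈ (40°N, 163°W)

From cos δ = sin φ₁ sin φ₂ + cos φ₁ cos φ₂ cos Δλ, the central angle is δ ≈ 0.376 rad (21.6°).
Interpolate at f = 0.47 with slerp weights a = sin((1−f)δ)/sin δ ≈ 0.539, b = sin(fδ)/sin δ ≈ 0.479.
p = a·p₁ + b·p₂ ≈ (-0.736, -0.228, 0.638); φ = arcsin(p_z) ≈ 39.61°, λ = atan2(p_y, p_x) ≈ -162.78°.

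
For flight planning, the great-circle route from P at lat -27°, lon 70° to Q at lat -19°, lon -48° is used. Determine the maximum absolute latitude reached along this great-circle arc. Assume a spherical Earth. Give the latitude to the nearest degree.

≈ -40°

The great circle lies in the plane with unit normal n̂ = (p₁ × p₂)/|p₁ × p₂|.
Here n̂_z ≈ -0.768; the vertex latitude is φ_max = arccos|n̂_z| ≈ 39.8°.
Check via Clairaut: cos φ_max = |cos φ₁| · sin C = cos(27.0°)·sin(120.5°) ≈ 0.768, again giving ≈ 39.8°.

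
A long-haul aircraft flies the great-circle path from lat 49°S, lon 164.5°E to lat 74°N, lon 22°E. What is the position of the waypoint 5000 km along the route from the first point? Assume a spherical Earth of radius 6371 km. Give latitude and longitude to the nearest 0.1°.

Convert each endpoint to a unit vector on the sphere (x = cos φ cos λ, y = cos φ sin λ, z = sin φ).
The central angle between the endpoints is δ = arccos(p₁·p₂) ≈ 2.624 rad (150.3°). The total great-circle distance is δ·R ≈ 2.624 × 6371 ≈ 16717 km, so the target fraction is f = 5000/16717 ≈ 0.299.
Interpolate at f ≈ 0.299 with slerp weights a = sin((1−f)δ)/sin δ ≈ 1.948, b = sin(fδ)/sin δ ≈ 1.428.
p = a·p₁ + b·p₂ ≈ (-0.867, 0.489, -0.098); φ = arcsin(p_z) ≈ -5.61°, λ = atan2(p_y, p_x) ≈ 150.57°.

≈ lat 5.6°S, lon 150.6°E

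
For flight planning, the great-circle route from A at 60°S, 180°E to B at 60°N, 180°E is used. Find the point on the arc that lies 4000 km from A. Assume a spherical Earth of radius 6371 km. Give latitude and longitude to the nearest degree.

≈ 24°S, 180°E

Convert each endpoint to a unit vector on the sphere (x = cos φ cos λ, y = cos φ sin λ, z = sin φ).
The central angle between the endpoints is δ = arccos(p₁·p₂) ≈ 2.094 rad (120.0°). The total great-circle distance is δ·R ≈ 2.094 × 6371 ≈ 13343 km, so the target fraction is f = 4000/13343 ≈ 0.300.
Interpolate at f ≈ 0.300 with slerp weights a = sin((1−f)δ)/sin δ ≈ 1.148, b = sin(fδ)/sin δ ≈ 0.678.
p = a·p₁ + b·p₂ ≈ (-0.913, -0.000, -0.407); φ = arcsin(p_z) ≈ -24.03°, λ = atan2(p_y, p_x) ≈ -180.00°.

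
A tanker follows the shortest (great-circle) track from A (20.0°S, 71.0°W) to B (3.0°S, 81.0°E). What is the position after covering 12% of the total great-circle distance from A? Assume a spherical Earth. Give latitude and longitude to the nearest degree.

The haversine formula gives a central angle δ ≈ 2.516 rad (144.2°) between the endpoints.
Interpolate at f = 0.12 with slerp weights a = sin((1−f)δ)/sin δ ≈ 1.366, b = sin(fδ)/sin δ ≈ 0.508.
p = a·p₁ + b·p₂ ≈ (0.497, -0.713, -0.494); φ = arcsin(p_z) ≈ -29.60°, λ = atan2(p_y, p_x) ≈ -55.11°.

≈ (30°S, 55°W)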